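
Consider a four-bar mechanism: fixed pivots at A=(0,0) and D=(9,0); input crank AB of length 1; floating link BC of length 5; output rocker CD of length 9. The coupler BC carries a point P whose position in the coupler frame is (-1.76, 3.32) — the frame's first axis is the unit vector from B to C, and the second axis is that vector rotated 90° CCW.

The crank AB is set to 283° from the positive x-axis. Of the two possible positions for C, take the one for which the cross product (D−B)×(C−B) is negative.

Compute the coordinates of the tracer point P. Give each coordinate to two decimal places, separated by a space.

A=(0,0), D=(9.00,0)
B = A + 1.00·(cos283°, sin283°) = (0.2250, -0.9744)
|BD| = 8.8290
circle(B,5.00) ∩ circle(D,9.00): a=1.2431, h=4.8430
  candidates: C₊=(0.9260,3.9762) cross=42.759; C₋=(1.9949,-5.6506) cross=-42.759
  mode - wants cross < 0 → take C=(1.9949,-5.6506) (cross=-42.759)
ex = (C−B)/|BC| = (0.3540,-0.9352); ey = (0.9352,0.3540)
P = B + -1.76·ex + 3.32·ey = (2.7069,1.8469)

2.71 1.85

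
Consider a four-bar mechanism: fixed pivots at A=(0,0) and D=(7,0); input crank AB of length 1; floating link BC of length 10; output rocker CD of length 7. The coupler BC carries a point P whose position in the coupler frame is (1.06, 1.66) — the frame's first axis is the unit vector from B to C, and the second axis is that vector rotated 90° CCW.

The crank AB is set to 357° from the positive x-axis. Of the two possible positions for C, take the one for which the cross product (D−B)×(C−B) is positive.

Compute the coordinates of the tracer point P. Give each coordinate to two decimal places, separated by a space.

0.61 1.88

A=(0,0), D=(7.00,0)
B = A + 1.00·(cos357°, sin357°) = (0.9986, -0.0523)
|BD| = 6.0016
circle(B,10.00) ∩ circle(D,7.00): a=7.2497, h=6.8878
  candidates: C₊=(8.1880,6.8985) cross=41.338; C₋=(8.3081,-6.8767) cross=-41.338
  mode + wants cross > 0 → take C=(8.1880,6.8985) (cross=41.338)
ex = (C−B)/|BC| = (0.7189,0.6951); ey = (-0.6951,0.7189)
P = B + 1.06·ex + 1.66·ey = (0.6069,1.8779)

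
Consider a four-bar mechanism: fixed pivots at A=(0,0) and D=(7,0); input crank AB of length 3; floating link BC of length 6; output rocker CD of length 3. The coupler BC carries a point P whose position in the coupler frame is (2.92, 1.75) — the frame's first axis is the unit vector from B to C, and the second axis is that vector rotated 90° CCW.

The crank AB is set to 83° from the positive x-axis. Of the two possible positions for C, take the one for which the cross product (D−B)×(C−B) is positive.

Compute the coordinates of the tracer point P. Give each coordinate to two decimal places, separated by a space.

3.30 4.71

A=(0,0), D=(7.00,0)
B = A + 3.00·(cos83°, sin83°) = (0.3656, 2.9776)
|BD| = 7.2720
circle(B,6.00) ∩ circle(D,3.00): a=5.4924, h=2.4152
  candidates: C₊=(6.3654,2.9321) cross=17.563; C₋=(4.3875,-1.4748) cross=-17.563
  mode + wants cross > 0 → take C=(6.3654,2.9321) (cross=17.563)
ex = (C−B)/|BC| = (1.0000,-0.0076); ey = (0.0076,1.0000)
P = B + 2.92·ex + 1.75·ey = (3.2988,4.7054)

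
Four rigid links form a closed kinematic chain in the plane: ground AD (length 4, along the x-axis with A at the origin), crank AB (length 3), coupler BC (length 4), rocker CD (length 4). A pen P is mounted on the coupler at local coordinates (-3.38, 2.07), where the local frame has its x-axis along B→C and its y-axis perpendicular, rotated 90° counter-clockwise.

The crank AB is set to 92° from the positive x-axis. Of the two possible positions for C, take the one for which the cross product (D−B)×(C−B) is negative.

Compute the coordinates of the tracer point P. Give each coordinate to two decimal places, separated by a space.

1.77 6.49

A=(0,0), D=(4.00,0)
B = A + 3.00·(cos92°, sin92°) = (-0.1047, 2.9982)
|BD| = 5.0831
circle(B,4.00) ∩ circle(D,4.00): a=2.5415, h=3.0888
  candidates: C₊=(3.7695,3.9934) cross=15.701; C₋=(0.1258,-0.9952) cross=-15.701
  mode - wants cross < 0 → take C=(0.1258,-0.9952) (cross=-15.701)
ex = (C−B)/|BC| = (0.0576,-0.9983); ey = (0.9983,0.0576)
P = B + -3.38·ex + 2.07·ey = (1.7671,6.4918)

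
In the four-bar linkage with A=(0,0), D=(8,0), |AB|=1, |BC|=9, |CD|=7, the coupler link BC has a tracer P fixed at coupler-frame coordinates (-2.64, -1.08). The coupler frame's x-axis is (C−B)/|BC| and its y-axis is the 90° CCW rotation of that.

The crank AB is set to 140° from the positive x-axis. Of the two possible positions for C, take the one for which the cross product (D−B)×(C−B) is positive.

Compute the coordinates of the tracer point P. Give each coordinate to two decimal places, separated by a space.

-2.00 -1.93

A=(0,0), D=(8.00,0)
B = A + 1.00·(cos140°, sin140°) = (-0.7660, 0.6428)
|BD| = 8.7896
circle(B,9.00) ∩ circle(D,7.00): a=6.2151, h=6.5094
  candidates: C₊=(5.9085,6.6802) cross=57.215; C₋=(4.9564,-6.3037) cross=-57.215
  mode + wants cross > 0 → take C=(5.9085,6.6802) (cross=57.215)
ex = (C−B)/|BC| = (0.7416,0.6708); ey = (-0.6708,0.7416)
P = B + -2.64·ex + -1.08·ey = (-1.9994,-1.9291)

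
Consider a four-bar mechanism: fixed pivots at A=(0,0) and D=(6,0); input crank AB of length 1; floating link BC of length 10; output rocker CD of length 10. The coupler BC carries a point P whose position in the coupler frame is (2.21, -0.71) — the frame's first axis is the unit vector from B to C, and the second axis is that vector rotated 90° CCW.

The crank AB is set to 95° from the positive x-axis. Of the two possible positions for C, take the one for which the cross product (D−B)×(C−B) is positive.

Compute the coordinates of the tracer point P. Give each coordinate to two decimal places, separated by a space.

A=(0,0), D=(6.00,0)
B = A + 1.00·(cos95°, sin95°) = (-0.0872, 0.9962)
|BD| = 6.1681
circle(B,10.00) ∩ circle(D,10.00): a=3.0841, h=9.5125
  candidates: C₊=(4.4928,9.8858) cross=58.675; C₋=(1.4201,-8.8896) cross=-58.675
  mode + wants cross > 0 → take C=(4.4928,9.8858) (cross=58.675)
ex = (C−B)/|BC| = (0.4580,0.8890); ey = (-0.8890,0.4580)
P = B + 2.21·ex + -0.71·ey = (1.5562,2.6356)

1.56 2.64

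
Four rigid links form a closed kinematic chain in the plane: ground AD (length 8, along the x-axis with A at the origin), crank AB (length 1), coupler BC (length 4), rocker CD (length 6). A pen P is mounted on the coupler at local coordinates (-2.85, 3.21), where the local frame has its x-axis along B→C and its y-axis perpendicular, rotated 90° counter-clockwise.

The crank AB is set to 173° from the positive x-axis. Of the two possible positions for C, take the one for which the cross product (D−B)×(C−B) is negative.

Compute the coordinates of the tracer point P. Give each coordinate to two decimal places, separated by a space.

A=(0,0), D=(8.00,0)
B = A + 1.00·(cos173°, sin173°) = (-0.9925, 0.1219)
|BD| = 8.9934
circle(B,4.00) ∩ circle(D,6.00): a=3.3848, h=2.1315
  candidates: C₊=(2.4208,2.2073) cross=19.170; C₋=(2.3630,-2.0553) cross=-19.170
  mode - wants cross < 0 → take C=(2.3630,-2.0553) (cross=-19.170)
ex = (C−B)/|BC| = (0.8389,-0.5443); ey = (0.5443,0.8389)
P = B + -2.85·ex + 3.21·ey = (-1.6362,4.3660)

-1.64 4.37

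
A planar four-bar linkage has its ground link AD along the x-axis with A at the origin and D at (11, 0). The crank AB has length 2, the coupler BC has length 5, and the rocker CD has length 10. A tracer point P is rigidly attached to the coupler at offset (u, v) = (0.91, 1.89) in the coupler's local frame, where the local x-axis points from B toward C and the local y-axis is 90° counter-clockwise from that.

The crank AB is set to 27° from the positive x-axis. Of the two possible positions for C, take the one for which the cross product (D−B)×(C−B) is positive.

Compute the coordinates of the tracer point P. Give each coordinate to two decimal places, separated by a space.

A=(0,0), D=(11.00,0)
B = A + 2.00·(cos27°, sin27°) = (1.7820, 0.9080)
|BD| = 9.2626
circle(B,5.00) ∩ circle(D,10.00): a=0.5828, h=4.9659
  candidates: C₊=(2.8488,5.7929) cross=45.997; C₋=(1.8752,-4.0912) cross=-45.997
  mode + wants cross > 0 → take C=(2.8488,5.7929) (cross=45.997)
ex = (C−B)/|BC| = (0.2133,0.9770); ey = (-0.9770,0.2133)
P = B + 0.91·ex + 1.89·ey = (0.1297,2.2003)

0.13 2.20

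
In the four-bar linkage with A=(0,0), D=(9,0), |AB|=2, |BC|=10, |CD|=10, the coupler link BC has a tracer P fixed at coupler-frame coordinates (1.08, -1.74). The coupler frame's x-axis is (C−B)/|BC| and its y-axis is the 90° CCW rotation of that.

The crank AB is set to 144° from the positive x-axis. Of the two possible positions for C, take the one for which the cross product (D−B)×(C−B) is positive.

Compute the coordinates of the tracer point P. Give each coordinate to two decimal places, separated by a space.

0.42 0.93

A=(0,0), D=(9.00,0)
B = A + 2.00·(cos144°, sin144°) = (-1.6180, 1.1756)
|BD| = 10.6829
circle(B,10.00) ∩ circle(D,10.00): a=5.3415, h=8.4539
  candidates: C₊=(4.6213,8.9904) cross=90.313; C₋=(2.7607,-7.8148) cross=-90.313
  mode + wants cross > 0 → take C=(4.6213,8.9904) (cross=90.313)
ex = (C−B)/|BC| = (0.6239,0.7815); ey = (-0.7815,0.6239)
P = B + 1.08·ex + -1.74·ey = (0.4156,0.9339)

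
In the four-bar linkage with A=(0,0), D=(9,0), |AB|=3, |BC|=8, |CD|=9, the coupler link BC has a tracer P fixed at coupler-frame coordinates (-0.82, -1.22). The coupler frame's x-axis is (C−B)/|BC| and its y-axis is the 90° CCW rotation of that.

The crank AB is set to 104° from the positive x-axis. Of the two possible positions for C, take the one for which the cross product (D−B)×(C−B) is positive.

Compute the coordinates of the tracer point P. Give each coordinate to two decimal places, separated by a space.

A=(0,0), D=(9.00,0)
B = A + 3.00·(cos104°, sin104°) = (-0.7258, 2.9109)
|BD| = 10.1520
circle(B,8.00) ∩ circle(D,9.00): a=4.2387, h=6.7848
  candidates: C₊=(5.2804,8.1954) cross=68.879; C₋=(1.3896,-4.8044) cross=-68.879
  mode + wants cross > 0 → take C=(5.2804,8.1954) (cross=68.879)
ex = (C−B)/|BC| = (0.7508,0.6606); ey = (-0.6606,0.7508)
P = B + -0.82·ex + -1.22·ey = (-0.5355,1.4533)

-0.54 1.45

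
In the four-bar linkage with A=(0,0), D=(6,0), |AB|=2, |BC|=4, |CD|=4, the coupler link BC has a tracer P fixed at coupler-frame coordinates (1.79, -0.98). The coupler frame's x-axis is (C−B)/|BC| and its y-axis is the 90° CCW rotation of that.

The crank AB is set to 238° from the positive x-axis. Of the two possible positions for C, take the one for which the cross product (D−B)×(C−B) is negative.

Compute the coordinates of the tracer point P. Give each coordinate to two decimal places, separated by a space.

0.50 -3.01

A=(0,0), D=(6.00,0)
B = A + 2.00·(cos238°, sin238°) = (-1.0598, -1.6961)
|BD| = 7.2607
circle(B,4.00) ∩ circle(D,4.00): a=3.6304, h=1.6794
  candidates: C₊=(2.0778,0.7849) cross=12.194; C₋=(2.8624,-2.4810) cross=-12.194
  mode - wants cross < 0 → take C=(2.8624,-2.4810) (cross=-12.194)
ex = (C−B)/|BC| = (0.9806,-0.1962); ey = (0.1962,0.9806)
P = B + 1.79·ex + -0.98·ey = (0.5031,-3.0083)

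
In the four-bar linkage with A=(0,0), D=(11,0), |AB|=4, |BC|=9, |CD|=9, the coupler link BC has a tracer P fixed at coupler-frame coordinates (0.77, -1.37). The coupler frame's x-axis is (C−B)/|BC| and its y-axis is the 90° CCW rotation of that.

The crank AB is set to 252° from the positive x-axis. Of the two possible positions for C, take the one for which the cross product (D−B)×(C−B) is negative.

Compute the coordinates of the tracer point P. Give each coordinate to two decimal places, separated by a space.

-1.18 -5.37

A=(0,0), D=(11.00,0)
B = A + 4.00·(cos252°, sin252°) = (-1.2361, -3.8042)
|BD| = 12.8138
circle(B,9.00) ∩ circle(D,9.00): a=6.4069, h=6.3207
  candidates: C₊=(3.0054,4.1336) cross=80.993; C₋=(6.7585,-7.9379) cross=-80.993
  mode - wants cross < 0 → take C=(6.7585,-7.9379) (cross=-80.993)
ex = (C−B)/|BC| = (0.8883,-0.4593); ey = (0.4593,0.8883)
P = B + 0.77·ex + -1.37·ey = (-1.1813,-5.3748)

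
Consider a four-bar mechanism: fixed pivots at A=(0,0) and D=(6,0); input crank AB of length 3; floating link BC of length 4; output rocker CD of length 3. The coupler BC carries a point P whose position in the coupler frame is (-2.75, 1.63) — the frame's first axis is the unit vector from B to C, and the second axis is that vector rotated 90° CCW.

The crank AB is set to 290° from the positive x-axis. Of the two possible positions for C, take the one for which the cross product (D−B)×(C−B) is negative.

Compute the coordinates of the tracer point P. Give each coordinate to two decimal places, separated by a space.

A=(0,0), D=(6.00,0)
B = A + 3.00·(cos290°, sin290°) = (1.0261, -2.8191)
|BD| = 5.7173
circle(B,4.00) ∩ circle(D,3.00): a=3.4708, h=1.9883
  candidates: C₊=(3.0652,0.6221) cross=11.368; C₋=(5.0260,-2.8375) cross=-11.368
  mode - wants cross < 0 → take C=(5.0260,-2.8375) (cross=-11.368)
ex = (C−B)/|BC| = (1.0000,-0.0046); ey = (0.0046,1.0000)
P = B + -2.75·ex + 1.63·ey = (-1.7164,-1.1764)

-1.72 -1.18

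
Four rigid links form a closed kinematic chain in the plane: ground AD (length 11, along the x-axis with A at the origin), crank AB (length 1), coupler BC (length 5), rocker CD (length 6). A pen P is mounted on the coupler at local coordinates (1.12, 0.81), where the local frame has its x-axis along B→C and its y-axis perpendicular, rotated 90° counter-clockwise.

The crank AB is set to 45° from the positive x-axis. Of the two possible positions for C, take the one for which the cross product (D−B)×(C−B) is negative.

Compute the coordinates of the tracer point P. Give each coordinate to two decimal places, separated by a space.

2.07 0.94

A=(0,0), D=(11.00,0)
B = A + 1.00·(cos45°, sin45°) = (0.7071, 0.7071)
|BD| = 10.3172
circle(B,5.00) ∩ circle(D,6.00): a=4.6255, h=1.8987
  candidates: C₊=(5.4518,2.2843) cross=19.589; C₋=(5.1916,-1.5041) cross=-19.589
  mode - wants cross < 0 → take C=(5.1916,-1.5041) (cross=-19.589)
ex = (C−B)/|BC| = (0.8969,-0.4422); ey = (0.4422,0.8969)
P = B + 1.12·ex + 0.81·ey = (2.0698,0.9383)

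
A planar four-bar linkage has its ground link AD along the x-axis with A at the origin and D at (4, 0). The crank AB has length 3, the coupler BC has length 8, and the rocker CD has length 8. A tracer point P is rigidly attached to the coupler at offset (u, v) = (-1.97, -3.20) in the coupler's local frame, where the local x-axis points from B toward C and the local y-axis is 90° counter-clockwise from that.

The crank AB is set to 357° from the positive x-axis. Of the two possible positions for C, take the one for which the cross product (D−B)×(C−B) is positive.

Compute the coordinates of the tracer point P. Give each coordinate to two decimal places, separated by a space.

A=(0,0), D=(4.00,0)
B = A + 3.00·(cos357°, sin357°) = (2.9959, -0.1570)
|BD| = 1.0163
circle(B,8.00) ∩ circle(D,8.00): a=0.5082, h=7.9838
  candidates: C₊=(2.2645,7.8095) cross=8.114; C₋=(4.7314,-7.9665) cross=-8.114
  mode + wants cross > 0 → take C=(2.2645,7.8095) (cross=8.114)
ex = (C−B)/|BC| = (-0.0914,0.9958); ey = (-0.9958,-0.0914)
P = B + -1.97·ex + -3.20·ey = (6.3626,-1.8262)

6.36 -1.83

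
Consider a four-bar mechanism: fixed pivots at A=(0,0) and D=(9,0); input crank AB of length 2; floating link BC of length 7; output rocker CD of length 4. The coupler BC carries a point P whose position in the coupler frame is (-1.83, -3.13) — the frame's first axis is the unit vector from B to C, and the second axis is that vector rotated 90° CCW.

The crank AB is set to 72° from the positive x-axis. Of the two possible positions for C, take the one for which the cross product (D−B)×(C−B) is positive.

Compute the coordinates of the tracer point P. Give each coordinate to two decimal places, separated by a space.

-0.37 -1.59

A=(0,0), D=(9.00,0)
B = A + 2.00·(cos72°, sin72°) = (0.6180, 1.9021)
|BD| = 8.5951
circle(B,7.00) ∩ circle(D,4.00): a=6.2172, h=3.2165
  candidates: C₊=(7.3929,3.6630) cross=27.646; C₋=(5.9693,-2.6105) cross=-27.646
  mode + wants cross > 0 → take C=(7.3929,3.6630) (cross=27.646)
ex = (C−B)/|BC| = (0.9678,0.2516); ey = (-0.2516,0.9678)
P = B + -1.83·ex + -3.13·ey = (-0.3658,-1.5876)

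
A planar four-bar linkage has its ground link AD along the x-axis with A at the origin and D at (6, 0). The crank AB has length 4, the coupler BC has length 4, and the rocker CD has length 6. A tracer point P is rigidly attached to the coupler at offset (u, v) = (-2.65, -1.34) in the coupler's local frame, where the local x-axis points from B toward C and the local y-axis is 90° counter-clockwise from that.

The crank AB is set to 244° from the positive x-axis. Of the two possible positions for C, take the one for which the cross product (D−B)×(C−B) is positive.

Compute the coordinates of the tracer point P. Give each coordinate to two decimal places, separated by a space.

-1.71 -6.56

A=(0,0), D=(6.00,0)
B = A + 4.00·(cos244°, sin244°) = (-1.7535, -3.5952)
|BD| = 8.5465
circle(B,4.00) ∩ circle(D,6.00): a=3.1031, h=2.5240
  candidates: C₊=(0.0000,0.0000) cross=21.571; C₋=(2.1235,-4.5796) cross=-21.571
  mode + wants cross > 0 → take C=(0.0000,0.0000) (cross=21.571)
ex = (C−B)/|BC| = (0.4384,0.8988); ey = (-0.8988,0.4384)
P = B + -2.65·ex + -1.34·ey = (-1.7108,-6.5644)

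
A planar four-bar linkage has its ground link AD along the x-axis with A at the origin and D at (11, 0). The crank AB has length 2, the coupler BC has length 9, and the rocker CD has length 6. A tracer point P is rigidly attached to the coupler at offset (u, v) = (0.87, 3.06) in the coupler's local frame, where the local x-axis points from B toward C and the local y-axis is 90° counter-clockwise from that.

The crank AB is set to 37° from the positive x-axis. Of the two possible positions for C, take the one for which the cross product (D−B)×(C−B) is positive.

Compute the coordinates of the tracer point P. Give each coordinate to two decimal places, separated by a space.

0.79 4.28

A=(0,0), D=(11.00,0)
B = A + 2.00·(cos37°, sin37°) = (1.5973, 1.2036)
|BD| = 9.4795
circle(B,9.00) ∩ circle(D,6.00): a=7.1133, h=5.5137
  candidates: C₊=(9.3531,5.7695) cross=52.267; C₋=(7.9529,-5.1687) cross=-52.267
  mode + wants cross > 0 → take C=(9.3531,5.7695) (cross=52.267)
ex = (C−B)/|BC| = (0.8618,0.5073); ey = (-0.5073,0.8618)
P = B + 0.87·ex + 3.06·ey = (0.7946,4.2820)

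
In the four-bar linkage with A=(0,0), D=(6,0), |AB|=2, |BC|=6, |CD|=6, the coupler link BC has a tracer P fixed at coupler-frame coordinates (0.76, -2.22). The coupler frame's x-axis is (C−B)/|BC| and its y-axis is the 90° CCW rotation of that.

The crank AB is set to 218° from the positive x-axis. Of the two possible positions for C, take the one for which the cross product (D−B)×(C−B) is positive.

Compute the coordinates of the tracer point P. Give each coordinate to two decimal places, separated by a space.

0.72 -1.70

A=(0,0), D=(6.00,0)
B = A + 2.00·(cos218°, sin218°) = (-1.5760, -1.2313)
|BD| = 7.6754
circle(B,6.00) ∩ circle(D,6.00): a=3.8377, h=4.6122
  candidates: C₊=(1.4721,3.9368) cross=35.400; C₋=(2.9519,-5.1681) cross=-35.400
  mode + wants cross > 0 → take C=(1.4721,3.9368) (cross=35.400)
ex = (C−B)/|BC| = (0.5080,0.8613); ey = (-0.8613,0.5080)
P = B + 0.76·ex + -2.22·ey = (0.7223,-1.7045)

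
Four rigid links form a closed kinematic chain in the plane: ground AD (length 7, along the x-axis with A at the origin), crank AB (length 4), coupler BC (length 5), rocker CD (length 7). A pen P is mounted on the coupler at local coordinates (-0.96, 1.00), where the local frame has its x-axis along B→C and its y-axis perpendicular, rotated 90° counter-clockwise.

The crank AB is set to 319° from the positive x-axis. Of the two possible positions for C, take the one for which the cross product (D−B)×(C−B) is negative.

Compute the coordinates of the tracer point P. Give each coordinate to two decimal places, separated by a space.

3.36 -1.28

A=(0,0), D=(7.00,0)
B = A + 4.00·(cos319°, sin319°) = (3.0188, -2.6242)
|BD| = 4.7683
circle(B,5.00) ∩ circle(D,7.00): a=-0.1325, h=4.9982
  candidates: C₊=(0.1574,1.4760) cross=23.833; C₋=(5.6590,-6.8704) cross=-23.833
  mode - wants cross < 0 → take C=(5.6590,-6.8704) (cross=-23.833)
ex = (C−B)/|BC| = (0.5280,-0.8492); ey = (0.8492,0.5280)
P = B + -0.96·ex + 1.00·ey = (3.3611,-1.2809)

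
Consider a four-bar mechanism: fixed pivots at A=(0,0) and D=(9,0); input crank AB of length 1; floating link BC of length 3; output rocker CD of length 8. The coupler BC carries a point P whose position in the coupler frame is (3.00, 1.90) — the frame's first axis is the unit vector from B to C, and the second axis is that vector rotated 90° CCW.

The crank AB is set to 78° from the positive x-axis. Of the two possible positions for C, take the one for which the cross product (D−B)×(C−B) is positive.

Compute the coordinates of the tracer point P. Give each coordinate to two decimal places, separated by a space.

A=(0,0), D=(9.00,0)
B = A + 1.00·(cos78°, sin78°) = (0.2079, 0.9781)
|BD| = 8.8463
circle(B,3.00) ∩ circle(D,8.00): a=1.3145, h=2.6967
  candidates: C₊=(1.8126,3.5129) cross=23.856; C₋=(1.2162,-1.8473) cross=-23.856
  mode + wants cross > 0 → take C=(1.8126,3.5129) (cross=23.856)
ex = (C−B)/|BC| = (0.5349,0.8449); ey = (-0.8449,0.5349)
P = B + 3.00·ex + 1.90·ey = (0.2072,4.5292)

0.21 4.53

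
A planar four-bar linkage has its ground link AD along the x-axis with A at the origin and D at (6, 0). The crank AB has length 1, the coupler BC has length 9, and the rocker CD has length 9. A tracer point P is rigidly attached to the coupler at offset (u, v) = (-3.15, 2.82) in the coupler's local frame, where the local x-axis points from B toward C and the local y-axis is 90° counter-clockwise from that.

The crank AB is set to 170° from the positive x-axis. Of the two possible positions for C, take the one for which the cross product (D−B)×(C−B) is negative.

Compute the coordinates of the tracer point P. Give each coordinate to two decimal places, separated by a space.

A=(0,0), D=(6.00,0)
B = A + 1.00·(cos170°, sin170°) = (-0.9848, 0.1736)
|BD| = 6.9870
circle(B,9.00) ∩ circle(D,9.00): a=3.4935, h=8.2943
  candidates: C₊=(2.7137,8.3786) cross=57.952; C₋=(2.3015,-8.2049) cross=-57.952
  mode - wants cross < 0 → take C=(2.3015,-8.2049) (cross=-57.952)
ex = (C−B)/|BC| = (0.3651,-0.9310); ey = (0.9310,0.3651)
P = B + -3.15·ex + 2.82·ey = (0.4903,4.1358)

0.49 4.14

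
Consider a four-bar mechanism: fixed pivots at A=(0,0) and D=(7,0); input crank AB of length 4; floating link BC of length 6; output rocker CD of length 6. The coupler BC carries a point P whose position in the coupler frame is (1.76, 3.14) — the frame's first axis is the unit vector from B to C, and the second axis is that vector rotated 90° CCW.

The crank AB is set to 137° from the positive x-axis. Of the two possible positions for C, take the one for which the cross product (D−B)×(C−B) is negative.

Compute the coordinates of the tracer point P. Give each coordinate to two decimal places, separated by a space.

A=(0,0), D=(7.00,0)
B = A + 4.00·(cos137°, sin137°) = (-2.9254, 2.7280)
|BD| = 10.2935
circle(B,6.00) ∩ circle(D,6.00): a=5.1467, h=3.0840
  candidates: C₊=(2.8546,4.3377) cross=31.745; C₋=(1.2200,-1.6097) cross=-31.745
  mode - wants cross < 0 → take C=(1.2200,-1.6097) (cross=-31.745)
ex = (C−B)/|BC| = (0.6909,-0.7230); ey = (0.7230,0.6909)
P = B + 1.76·ex + 3.14·ey = (0.5606,3.6250)

0.56 3.63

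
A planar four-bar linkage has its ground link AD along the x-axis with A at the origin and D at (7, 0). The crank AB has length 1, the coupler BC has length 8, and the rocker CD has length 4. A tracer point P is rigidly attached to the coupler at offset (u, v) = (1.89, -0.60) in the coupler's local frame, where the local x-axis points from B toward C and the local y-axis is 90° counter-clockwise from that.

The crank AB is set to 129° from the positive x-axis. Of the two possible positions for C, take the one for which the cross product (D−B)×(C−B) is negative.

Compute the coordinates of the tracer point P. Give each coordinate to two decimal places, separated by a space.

0.57 -0.80

A=(0,0), D=(7.00,0)
B = A + 1.00·(cos129°, sin129°) = (-0.6293, 0.7771)
|BD| = 7.6688
circle(B,8.00) ∩ circle(D,4.00): a=6.9640, h=3.9374
  candidates: C₊=(6.6978,3.9886) cross=30.195; C₋=(5.8998,-3.8457) cross=-30.195
  mode - wants cross < 0 → take C=(5.8998,-3.8457) (cross=-30.195)
ex = (C−B)/|BC| = (0.8161,-0.5779); ey = (0.5779,0.8161)
P = B + 1.89·ex + -0.60·ey = (0.5665,-0.8047)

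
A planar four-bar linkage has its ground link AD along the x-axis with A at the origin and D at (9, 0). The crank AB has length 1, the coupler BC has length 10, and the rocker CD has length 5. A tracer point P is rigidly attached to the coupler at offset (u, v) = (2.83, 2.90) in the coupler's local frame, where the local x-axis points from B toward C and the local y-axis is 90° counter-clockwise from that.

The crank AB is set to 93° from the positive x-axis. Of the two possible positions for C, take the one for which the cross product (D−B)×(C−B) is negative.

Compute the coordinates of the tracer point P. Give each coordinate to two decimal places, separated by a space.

A=(0,0), D=(9.00,0)
B = A + 1.00·(cos93°, sin93°) = (-0.0523, 0.9986)
|BD| = 9.1073
circle(B,10.00) ∩ circle(D,5.00): a=8.6712, h=4.9810
  candidates: C₊=(9.1128,4.9987) cross=45.363; C₋=(8.0204,-4.9031) cross=-45.363
  mode - wants cross < 0 → take C=(8.0204,-4.9031) (cross=-45.363)
ex = (C−B)/|BC| = (0.8073,-0.5902); ey = (0.5902,0.8073)
P = B + 2.83·ex + 2.90·ey = (3.9438,1.6695)

3.94 1.67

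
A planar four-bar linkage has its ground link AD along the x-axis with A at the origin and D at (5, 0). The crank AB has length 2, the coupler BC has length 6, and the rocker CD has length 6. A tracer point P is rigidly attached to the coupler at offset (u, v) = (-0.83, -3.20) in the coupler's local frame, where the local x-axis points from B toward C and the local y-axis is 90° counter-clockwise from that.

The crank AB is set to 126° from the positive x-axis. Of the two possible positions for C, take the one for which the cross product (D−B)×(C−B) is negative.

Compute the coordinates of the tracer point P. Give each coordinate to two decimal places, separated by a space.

A=(0,0), D=(5.00,0)
B = A + 2.00·(cos126°, sin126°) = (-1.1756, 1.6180)
|BD| = 6.3840
circle(B,6.00) ∩ circle(D,6.00): a=3.1920, h=5.0805
  candidates: C₊=(3.1999,5.7236) cross=32.434; C₋=(0.6246,-4.1056) cross=-32.434
  mode - wants cross < 0 → take C=(0.6246,-4.1056) (cross=-32.434)
ex = (C−B)/|BC| = (0.3000,-0.9539); ey = (0.9539,0.3000)
P = B + -0.83·ex + -3.20·ey = (-4.4772,1.4497)

-4.48 1.45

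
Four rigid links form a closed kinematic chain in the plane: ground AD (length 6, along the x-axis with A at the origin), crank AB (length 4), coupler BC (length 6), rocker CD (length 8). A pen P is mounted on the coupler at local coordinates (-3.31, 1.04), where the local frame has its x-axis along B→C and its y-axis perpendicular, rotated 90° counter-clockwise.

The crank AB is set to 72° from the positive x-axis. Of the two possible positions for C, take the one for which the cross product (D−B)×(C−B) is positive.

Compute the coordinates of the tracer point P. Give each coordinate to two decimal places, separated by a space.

A=(0,0), D=(6.00,0)
B = A + 4.00·(cos72°, sin72°) = (1.2361, 3.8042)
|BD| = 6.0965
circle(B,6.00) ∩ circle(D,8.00): a=0.7518, h=5.9527
  candidates: C₊=(5.5381,7.9867) cross=36.291; C₋=(-1.8909,-1.3165) cross=-36.291
  mode + wants cross > 0 → take C=(5.5381,7.9867) (cross=36.291)
ex = (C−B)/|BC| = (0.7170,0.6971); ey = (-0.6971,0.7170)
P = B + -3.31·ex + 1.04·ey = (-1.8622,2.2426)

-1.86 2.24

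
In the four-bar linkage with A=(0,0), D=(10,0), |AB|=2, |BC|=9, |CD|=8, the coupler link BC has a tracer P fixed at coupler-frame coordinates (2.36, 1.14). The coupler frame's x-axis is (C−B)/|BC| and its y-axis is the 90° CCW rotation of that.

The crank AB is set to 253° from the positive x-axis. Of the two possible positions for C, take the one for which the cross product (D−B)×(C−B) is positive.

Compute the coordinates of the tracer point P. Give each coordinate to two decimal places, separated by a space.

A=(0,0), D=(10.00,0)
B = A + 2.00·(cos253°, sin253°) = (-0.5847, -1.9126)
|BD| = 10.7562
circle(B,9.00) ∩ circle(D,8.00): a=6.1683, h=6.5538
  candidates: C₊=(4.3199,5.6335) cross=70.493; C₋=(6.6506,-7.2651) cross=-70.493
  mode + wants cross > 0 → take C=(4.3199,5.6335) (cross=70.493)
ex = (C−B)/|BC| = (0.5450,0.8385); ey = (-0.8385,0.5450)
P = B + 2.36·ex + 1.14·ey = (-0.2545,0.6874)

-0.25 0.69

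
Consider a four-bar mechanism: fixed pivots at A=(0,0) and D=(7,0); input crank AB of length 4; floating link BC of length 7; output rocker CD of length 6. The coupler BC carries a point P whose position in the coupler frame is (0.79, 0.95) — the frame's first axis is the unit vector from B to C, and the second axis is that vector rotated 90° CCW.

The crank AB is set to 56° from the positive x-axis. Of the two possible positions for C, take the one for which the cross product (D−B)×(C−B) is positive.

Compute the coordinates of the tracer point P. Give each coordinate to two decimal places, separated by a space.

A=(0,0), D=(7.00,0)
B = A + 4.00·(cos56°, sin56°) = (2.2368, 3.3162)
|BD| = 5.8039
circle(B,7.00) ∩ circle(D,6.00): a=4.0219, h=5.7293
  candidates: C₊=(8.8110,5.7202) cross=33.252; C₋=(2.2640,-3.6838) cross=-33.252
  mode + wants cross > 0 → take C=(8.8110,5.7202) (cross=33.252)
ex = (C−B)/|BC| = (0.9392,0.3434); ey = (-0.3434,0.9392)
P = B + 0.79·ex + 0.95·ey = (2.6525,4.4797)

2.65 4.48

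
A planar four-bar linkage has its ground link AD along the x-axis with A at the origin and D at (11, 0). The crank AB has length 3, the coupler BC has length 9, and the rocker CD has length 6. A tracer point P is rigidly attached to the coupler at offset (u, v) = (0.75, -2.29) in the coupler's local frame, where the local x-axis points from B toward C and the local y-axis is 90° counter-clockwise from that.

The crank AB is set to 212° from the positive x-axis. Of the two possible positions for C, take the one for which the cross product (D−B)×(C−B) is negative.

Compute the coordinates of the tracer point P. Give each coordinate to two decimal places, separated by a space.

-2.33 -3.99

A=(0,0), D=(11.00,0)
B = A + 3.00·(cos212°, sin212°) = (-2.5441, -1.5898)
|BD| = 13.6371
circle(B,9.00) ∩ circle(D,6.00): a=8.4685, h=3.0471
  candidates: C₊=(5.5114,2.4238) cross=41.554; C₋=(6.2218,-3.6289) cross=-41.554
  mode - wants cross < 0 → take C=(6.2218,-3.6289) (cross=-41.554)
ex = (C−B)/|BC| = (0.9740,-0.2266); ey = (0.2266,0.9740)
P = B + 0.75·ex + -2.29·ey = (-2.3325,-3.9901)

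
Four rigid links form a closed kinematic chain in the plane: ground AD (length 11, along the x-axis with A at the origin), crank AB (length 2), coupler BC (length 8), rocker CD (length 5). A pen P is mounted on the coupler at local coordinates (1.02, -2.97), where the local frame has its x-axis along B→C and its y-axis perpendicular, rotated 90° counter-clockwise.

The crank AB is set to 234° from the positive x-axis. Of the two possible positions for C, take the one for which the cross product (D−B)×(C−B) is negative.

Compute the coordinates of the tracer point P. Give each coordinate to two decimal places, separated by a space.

A=(0,0), D=(11.00,0)
B = A + 2.00·(cos234°, sin234°) = (-1.1756, -1.6180)
|BD| = 12.2826
circle(B,8.00) ∩ circle(D,5.00): a=7.7289, h=2.0649
  candidates: C₊=(6.2140,1.4470) cross=25.362; C₋=(6.7580,-2.6468) cross=-25.362
  mode - wants cross < 0 → take C=(6.7580,-2.6468) (cross=-25.362)
ex = (C−B)/|BC| = (0.9917,-0.1286); ey = (0.1286,0.9917)
P = B + 1.02·ex + -2.97·ey = (-0.5460,-4.6945)

-0.55 -4.69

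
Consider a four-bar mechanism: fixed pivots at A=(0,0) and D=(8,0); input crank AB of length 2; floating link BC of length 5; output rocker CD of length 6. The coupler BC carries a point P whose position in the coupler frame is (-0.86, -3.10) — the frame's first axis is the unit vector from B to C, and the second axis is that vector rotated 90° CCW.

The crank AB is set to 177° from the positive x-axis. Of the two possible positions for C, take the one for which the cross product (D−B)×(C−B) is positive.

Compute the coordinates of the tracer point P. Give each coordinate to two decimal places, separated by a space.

-1.38 -3.05

A=(0,0), D=(8.00,0)
B = A + 2.00·(cos177°, sin177°) = (-1.9973, 0.1047)
|BD| = 9.9978
circle(B,5.00) ∩ circle(D,6.00): a=4.4488, h=2.2822
  candidates: C₊=(2.4752,2.3401) cross=22.817; C₋=(2.4274,-2.2240) cross=-22.817
  mode + wants cross > 0 → take C=(2.4752,2.3401) (cross=22.817)
ex = (C−B)/|BC| = (0.8945,0.4471); ey = (-0.4471,0.8945)
P = B + -0.86·ex + -3.10·ey = (-1.3805,-3.0527)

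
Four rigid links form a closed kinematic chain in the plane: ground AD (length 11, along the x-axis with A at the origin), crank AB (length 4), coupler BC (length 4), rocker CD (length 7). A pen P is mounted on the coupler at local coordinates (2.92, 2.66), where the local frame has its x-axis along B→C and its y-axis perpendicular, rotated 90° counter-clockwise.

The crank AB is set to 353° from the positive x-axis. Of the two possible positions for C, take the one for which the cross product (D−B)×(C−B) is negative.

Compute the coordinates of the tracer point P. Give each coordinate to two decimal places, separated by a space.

7.50 -2.25

A=(0,0), D=(11.00,0)
B = A + 4.00·(cos353°, sin353°) = (3.9702, -0.4875)
|BD| = 7.0467
circle(B,4.00) ∩ circle(D,7.00): a=1.1818, h=3.8214
  candidates: C₊=(4.8848,3.4065) cross=26.928; C₋=(5.4135,-4.2180) cross=-26.928
  mode - wants cross < 0 → take C=(5.4135,-4.2180) (cross=-26.928)
ex = (C−B)/|BC| = (0.3608,-0.9326); ey = (0.9326,0.3608)
P = B + 2.92·ex + 2.66·ey = (7.5046,-2.2509)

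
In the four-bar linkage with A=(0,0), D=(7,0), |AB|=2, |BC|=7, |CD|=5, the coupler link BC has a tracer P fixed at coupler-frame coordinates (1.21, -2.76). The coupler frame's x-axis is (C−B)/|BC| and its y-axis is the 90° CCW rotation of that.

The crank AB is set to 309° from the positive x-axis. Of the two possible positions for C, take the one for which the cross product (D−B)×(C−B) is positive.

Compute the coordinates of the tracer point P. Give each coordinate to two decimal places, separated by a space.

4.25 -1.90

A=(0,0), D=(7.00,0)
B = A + 2.00·(cos309°, sin309°) = (1.2586, -1.5543)
|BD| = 5.9480
circle(B,7.00) ∩ circle(D,5.00): a=4.9915, h=4.9077
  candidates: C₊=(4.7943,4.4872) cross=29.191; C₋=(7.3591,-4.9871) cross=-29.191
  mode + wants cross > 0 → take C=(4.7943,4.4872) (cross=29.191)
ex = (C−B)/|BC| = (0.5051,0.8631); ey = (-0.8631,0.5051)
P = B + 1.21·ex + -2.76·ey = (4.2519,-1.9040)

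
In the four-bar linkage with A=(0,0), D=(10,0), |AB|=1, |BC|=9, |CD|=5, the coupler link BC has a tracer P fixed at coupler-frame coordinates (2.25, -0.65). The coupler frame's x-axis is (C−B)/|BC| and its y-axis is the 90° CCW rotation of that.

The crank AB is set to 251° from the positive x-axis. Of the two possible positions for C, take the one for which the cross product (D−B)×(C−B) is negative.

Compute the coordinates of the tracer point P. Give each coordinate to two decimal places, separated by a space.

A=(0,0), D=(10.00,0)
B = A + 1.00·(cos251°, sin251°) = (-0.3256, -0.9455)
|BD| = 10.3688
circle(B,9.00) ∩ circle(D,5.00): a=7.8848, h=4.3393
  candidates: C₊=(7.1307,4.0948) cross=44.994; C₋=(7.9221,-4.5478) cross=-44.994
  mode - wants cross < 0 → take C=(7.9221,-4.5478) (cross=-44.994)
ex = (C−B)/|BC| = (0.9164,-0.4003); ey = (0.4003,0.9164)
P = B + 2.25·ex + -0.65·ey = (1.4762,-2.4417)

1.48 -2.44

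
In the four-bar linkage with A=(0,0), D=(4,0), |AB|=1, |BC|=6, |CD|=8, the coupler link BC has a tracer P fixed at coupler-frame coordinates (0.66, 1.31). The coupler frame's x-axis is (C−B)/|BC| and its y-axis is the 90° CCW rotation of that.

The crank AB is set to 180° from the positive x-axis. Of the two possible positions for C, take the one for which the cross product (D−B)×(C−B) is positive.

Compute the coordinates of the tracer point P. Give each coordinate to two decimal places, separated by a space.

-2.34 0.59

A=(0,0), D=(4.00,0)
B = A + 1.00·(cos180°, sin180°) = (-1.0000, 0.0000)
|BD| = 5.0000
circle(B,6.00) ∩ circle(D,8.00): a=-0.3000, h=5.9925
  candidates: C₊=(-1.3000,5.9925) cross=29.962; C₋=(-1.3000,-5.9925) cross=-29.962
  mode + wants cross > 0 → take C=(-1.3000,5.9925) (cross=29.962)
ex = (C−B)/|BC| = (-0.0500,0.9987); ey = (-0.9987,-0.0500)
P = B + 0.66·ex + 1.31·ey = (-2.3414,0.5937)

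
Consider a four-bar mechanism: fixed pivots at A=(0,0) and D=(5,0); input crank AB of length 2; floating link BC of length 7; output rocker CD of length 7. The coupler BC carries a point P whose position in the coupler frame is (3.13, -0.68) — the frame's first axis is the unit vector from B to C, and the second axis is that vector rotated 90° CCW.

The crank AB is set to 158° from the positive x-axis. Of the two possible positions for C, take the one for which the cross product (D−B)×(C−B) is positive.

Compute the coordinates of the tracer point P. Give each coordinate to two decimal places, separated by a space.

0.53 2.89

A=(0,0), D=(5.00,0)
B = A + 2.00·(cos158°, sin158°) = (-1.8544, 0.7492)
|BD| = 6.8952
circle(B,7.00) ∩ circle(D,7.00): a=3.4476, h=6.0921
  candidates: C₊=(2.2348,6.4307) cross=42.006; C₋=(0.9109,-5.6815) cross=-42.006
  mode + wants cross > 0 → take C=(2.2348,6.4307) (cross=42.006)
ex = (C−B)/|BC| = (0.5842,0.8116); ey = (-0.8116,0.5842)
P = B + 3.13·ex + -0.68·ey = (0.5260,2.8924)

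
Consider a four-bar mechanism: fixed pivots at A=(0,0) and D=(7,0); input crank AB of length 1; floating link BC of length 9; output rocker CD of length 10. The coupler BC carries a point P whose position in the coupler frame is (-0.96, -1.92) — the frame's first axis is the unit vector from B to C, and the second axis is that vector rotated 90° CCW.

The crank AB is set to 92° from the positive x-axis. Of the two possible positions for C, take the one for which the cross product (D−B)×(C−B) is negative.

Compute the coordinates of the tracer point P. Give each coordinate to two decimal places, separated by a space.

-2.05 1.75

A=(0,0), D=(7.00,0)
B = A + 1.00·(cos92°, sin92°) = (-0.0349, 0.9994)
|BD| = 7.1055
circle(B,9.00) ∩ circle(D,10.00): a=2.2158, h=8.7230
  candidates: C₊=(3.3857,9.3240) cross=61.981; C₋=(0.9320,-7.9485) cross=-61.981
  mode - wants cross < 0 → take C=(0.9320,-7.9485) (cross=-61.981)
ex = (C−B)/|BC| = (0.1074,-0.9942); ey = (0.9942,0.1074)
P = B + -0.96·ex + -1.92·ey = (-2.0469,1.7476)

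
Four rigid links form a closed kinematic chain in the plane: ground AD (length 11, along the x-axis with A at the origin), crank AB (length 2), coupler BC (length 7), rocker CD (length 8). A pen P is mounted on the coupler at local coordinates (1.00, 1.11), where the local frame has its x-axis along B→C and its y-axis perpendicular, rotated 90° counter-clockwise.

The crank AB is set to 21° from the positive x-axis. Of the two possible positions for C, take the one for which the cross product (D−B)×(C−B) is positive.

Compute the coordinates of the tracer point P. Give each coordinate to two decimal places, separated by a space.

A=(0,0), D=(11.00,0)
B = A + 2.00·(cos21°, sin21°) = (1.8672, 0.7167)
|BD| = 9.1609
circle(B,7.00) ∩ circle(D,8.00): a=3.7618, h=5.9033
  candidates: C₊=(6.0793,6.3076) cross=54.080; C₋=(5.1555,-5.4628) cross=-54.080
  mode + wants cross > 0 → take C=(6.0793,6.3076) (cross=54.080)
ex = (C−B)/|BC| = (0.6017,0.7987); ey = (-0.7987,0.6017)
P = B + 1.00·ex + 1.11·ey = (1.5823,2.1834)

1.58 2.18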